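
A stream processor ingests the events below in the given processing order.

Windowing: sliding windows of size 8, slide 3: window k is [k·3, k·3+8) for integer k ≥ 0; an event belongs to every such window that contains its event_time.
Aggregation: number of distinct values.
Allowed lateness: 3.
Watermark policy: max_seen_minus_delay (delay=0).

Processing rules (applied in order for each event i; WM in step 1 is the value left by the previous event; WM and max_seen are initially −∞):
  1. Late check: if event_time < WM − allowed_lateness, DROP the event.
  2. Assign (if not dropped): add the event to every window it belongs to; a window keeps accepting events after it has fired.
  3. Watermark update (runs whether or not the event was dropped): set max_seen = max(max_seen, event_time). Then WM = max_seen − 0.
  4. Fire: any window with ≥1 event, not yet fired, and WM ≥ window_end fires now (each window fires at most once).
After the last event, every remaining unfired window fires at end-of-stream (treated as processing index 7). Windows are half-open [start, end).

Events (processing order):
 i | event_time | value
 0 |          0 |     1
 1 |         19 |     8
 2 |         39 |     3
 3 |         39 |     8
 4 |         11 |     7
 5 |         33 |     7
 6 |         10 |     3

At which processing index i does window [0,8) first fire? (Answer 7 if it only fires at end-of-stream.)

1

i=0 t=0 v=1: → [0,8); WM=0
i=1 t=19 v=8: → [18,26),[15,23),[12,20); WM=19; [0,8) fires=1
i=2 t=39 v=3: → [39,47),[36,44),[33,41); WM=39; [12,20) fires=1 [15,23) fires=1 [18,26) fires=1
i=3 t=39 v=8: → [39,47),[36,44),[33,41); WM=39
i=4 t=11 v=7: DROP (t<39-3); WM=39
i=5 t=33 v=7: DROP (t<39-3); WM=39
i=6 t=10 v=3: DROP (t<39-3); WM=39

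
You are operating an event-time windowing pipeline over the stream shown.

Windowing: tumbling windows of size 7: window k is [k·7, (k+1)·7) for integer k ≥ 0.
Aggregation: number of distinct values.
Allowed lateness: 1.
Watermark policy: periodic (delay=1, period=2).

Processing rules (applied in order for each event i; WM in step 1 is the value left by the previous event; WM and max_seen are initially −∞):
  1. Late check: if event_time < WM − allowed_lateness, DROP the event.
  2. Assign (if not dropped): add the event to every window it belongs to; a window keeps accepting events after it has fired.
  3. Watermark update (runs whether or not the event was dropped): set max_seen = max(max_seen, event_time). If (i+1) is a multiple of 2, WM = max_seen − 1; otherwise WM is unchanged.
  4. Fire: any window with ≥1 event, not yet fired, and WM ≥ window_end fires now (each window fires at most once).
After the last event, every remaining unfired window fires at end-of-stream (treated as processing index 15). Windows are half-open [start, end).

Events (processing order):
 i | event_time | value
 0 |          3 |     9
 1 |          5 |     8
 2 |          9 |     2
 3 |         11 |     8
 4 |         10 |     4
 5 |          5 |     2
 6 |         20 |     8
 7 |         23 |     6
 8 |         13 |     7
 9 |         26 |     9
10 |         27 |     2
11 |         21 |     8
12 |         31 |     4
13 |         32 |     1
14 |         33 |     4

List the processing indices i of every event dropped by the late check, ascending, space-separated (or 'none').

5 8 11

i=0 t=3 v=9: → [0,7); WM=−∞
i=1 t=5 v=8: → [0,7); WM=4
i=2 t=9 v=2: → [7,14); WM=4
i=3 t=11 v=8: → [7,14); WM=10; [0,7) fires=2
i=4 t=10 v=4: → [7,14); WM=10
i=5 t=5 v=2: DROP (t<10-1); WM=10
i=6 t=20 v=8: → [14,21); WM=10
i=7 t=23 v=6: → [21,28); WM=22; [7,14) fires=3 [14,21) fires=1
i=8 t=13 v=7: DROP (t<22-1); WM=22
i=9 t=26 v=9: → [21,28); WM=25
i=10 t=27 v=2: → [21,28); WM=25
i=11 t=21 v=8: DROP (t<25-1); WM=26
i=12 t=31 v=4: → [28,35); WM=26
i=13 t=32 v=1: → [28,35); WM=31; [21,28) fires=3
i=14 t=33 v=4: → [28,35); WM=31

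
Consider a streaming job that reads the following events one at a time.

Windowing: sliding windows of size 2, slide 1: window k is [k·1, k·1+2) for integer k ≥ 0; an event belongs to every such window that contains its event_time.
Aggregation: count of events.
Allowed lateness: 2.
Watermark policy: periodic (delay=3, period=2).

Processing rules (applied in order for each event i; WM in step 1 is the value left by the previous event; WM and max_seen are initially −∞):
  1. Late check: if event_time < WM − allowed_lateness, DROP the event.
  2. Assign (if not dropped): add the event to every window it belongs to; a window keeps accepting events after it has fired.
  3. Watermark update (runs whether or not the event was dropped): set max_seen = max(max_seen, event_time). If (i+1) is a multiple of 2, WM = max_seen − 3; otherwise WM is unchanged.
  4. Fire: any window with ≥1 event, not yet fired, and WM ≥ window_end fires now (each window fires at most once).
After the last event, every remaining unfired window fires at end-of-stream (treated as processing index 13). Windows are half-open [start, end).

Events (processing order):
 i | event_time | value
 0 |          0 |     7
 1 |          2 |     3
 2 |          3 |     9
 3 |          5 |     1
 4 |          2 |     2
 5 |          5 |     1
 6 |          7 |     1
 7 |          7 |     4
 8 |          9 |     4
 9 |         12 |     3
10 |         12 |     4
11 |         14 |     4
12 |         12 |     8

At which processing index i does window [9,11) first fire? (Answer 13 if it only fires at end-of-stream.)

i=0 t=0 v=7: → [0,2); WM=−∞
i=1 t=2 v=3: → [2,4),[1,3); WM=-1
i=2 t=3 v=9: → [3,5),[2,4); WM=-1
i=3 t=5 v=1: → [5,7),[4,6); WM=2; [0,2) fires=1
i=4 t=2 v=2: → [2,4),[1,3); WM=2
i=5 t=5 v=1: → [5,7),[4,6); WM=2
i=6 t=7 v=1: → [7,9),[6,8); WM=2
i=7 t=7 v=4: → [7,9),[6,8); WM=4; [1,3) fires=2 [2,4) fires=3
i=8 t=9 v=4: → [9,11),[8,10); WM=4
i=9 t=12 v=3: → [12,14),[11,13); WM=9; [3,5) fires=1 [4,6) fires=2 [5,7) fires=2 [6,8) fires=2 [7,9) fires=2
i=10 t=12 v=4: → [12,14),[11,13); WM=9
i=11 t=14 v=4: → [14,16),[13,15); WM=11; [8,10) fires=1 [9,11) fires=1
i=12 t=12 v=8: → [12,14),[11,13); WM=11

11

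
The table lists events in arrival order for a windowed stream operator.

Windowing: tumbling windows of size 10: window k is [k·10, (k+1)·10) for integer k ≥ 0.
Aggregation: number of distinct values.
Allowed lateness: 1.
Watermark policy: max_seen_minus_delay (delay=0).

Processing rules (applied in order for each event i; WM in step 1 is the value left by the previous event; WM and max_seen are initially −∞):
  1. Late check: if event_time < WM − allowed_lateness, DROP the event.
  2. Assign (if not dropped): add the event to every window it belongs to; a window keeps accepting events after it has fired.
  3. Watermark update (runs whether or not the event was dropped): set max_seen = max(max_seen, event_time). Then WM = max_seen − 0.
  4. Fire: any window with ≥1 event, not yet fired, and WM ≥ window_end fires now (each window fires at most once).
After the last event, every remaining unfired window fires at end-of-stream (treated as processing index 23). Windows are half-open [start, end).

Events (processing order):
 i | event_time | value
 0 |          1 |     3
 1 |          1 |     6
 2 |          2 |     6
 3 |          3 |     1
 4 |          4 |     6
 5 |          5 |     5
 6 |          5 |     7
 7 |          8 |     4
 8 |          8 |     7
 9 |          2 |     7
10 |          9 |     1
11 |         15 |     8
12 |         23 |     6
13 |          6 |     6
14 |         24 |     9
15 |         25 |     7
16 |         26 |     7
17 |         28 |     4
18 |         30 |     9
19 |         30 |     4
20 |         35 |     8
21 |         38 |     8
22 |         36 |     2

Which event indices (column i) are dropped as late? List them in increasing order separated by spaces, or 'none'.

9 13 22

i=0 t=1 v=3: → [0,10); WM=1
i=1 t=1 v=6: → [0,10); WM=1
i=2 t=2 v=6: → [0,10); WM=2
i=3 t=3 v=1: → [0,10); WM=3
i=4 t=4 v=6: → [0,10); WM=4
i=5 t=5 v=5: → [0,10); WM=5
i=6 t=5 v=7: → [0,10); WM=5
i=7 t=8 v=4: → [0,10); WM=8
i=8 t=8 v=7: → [0,10); WM=8
i=9 t=2 v=7: DROP (t<8-1); WM=8
i=10 t=9 v=1: → [0,10); WM=9
i=11 t=15 v=8: → [10,20); WM=15; [0,10) fires=6
i=12 t=23 v=6: → [20,30); WM=23; [10,20) fires=1
i=13 t=6 v=6: DROP (t<23-1); WM=23
i=14 t=24 v=9: → [20,30); WM=24
i=15 t=25 v=7: → [20,30); WM=25
i=16 t=26 v=7: → [20,30); WM=26
i=17 t=28 v=4: → [20,30); WM=28
i=18 t=30 v=9: → [30,40); WM=30; [20,30) fires=4
i=19 t=30 v=4: → [30,40); WM=30
i=20 t=35 v=8: → [30,40); WM=35
i=21 t=38 v=8: → [30,40); WM=38
i=22 t=36 v=2: DROP (t<38-1); WM=38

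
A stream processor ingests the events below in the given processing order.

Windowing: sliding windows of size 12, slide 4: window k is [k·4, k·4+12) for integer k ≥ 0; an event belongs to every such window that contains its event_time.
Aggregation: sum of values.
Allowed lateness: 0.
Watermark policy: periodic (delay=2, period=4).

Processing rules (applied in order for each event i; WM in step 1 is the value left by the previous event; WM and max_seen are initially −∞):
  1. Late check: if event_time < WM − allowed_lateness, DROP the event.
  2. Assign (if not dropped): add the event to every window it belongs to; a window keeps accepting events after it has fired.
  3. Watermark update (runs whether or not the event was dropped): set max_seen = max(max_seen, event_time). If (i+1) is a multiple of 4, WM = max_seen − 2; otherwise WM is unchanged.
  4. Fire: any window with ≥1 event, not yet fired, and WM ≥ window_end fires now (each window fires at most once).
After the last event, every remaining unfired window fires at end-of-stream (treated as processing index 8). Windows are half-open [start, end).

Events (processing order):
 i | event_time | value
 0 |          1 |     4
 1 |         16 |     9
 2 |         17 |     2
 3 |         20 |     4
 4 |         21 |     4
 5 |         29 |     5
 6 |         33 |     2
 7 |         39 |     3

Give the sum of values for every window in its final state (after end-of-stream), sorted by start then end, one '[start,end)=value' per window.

[0,12)=4 [8,20)=11 [12,24)=19 [16,28)=19 [20,32)=13 [24,36)=7 [28,40)=10 [32,44)=5 [36,48)=3

i=0 t=1 v=4: → [0,12); WM=−∞
i=1 t=16 v=9: → [16,28),[12,24),[8,20); WM=−∞
i=2 t=17 v=2: → [16,28),[12,24),[8,20); WM=−∞
i=3 t=20 v=4: → [20,32),[16,28),[12,24); WM=18; [0,12) fires=4
i=4 t=21 v=4: → [20,32),[16,28),[12,24); WM=18
i=5 t=29 v=5: → [28,40),[24,36),[20,32); WM=18
i=6 t=33 v=2: → [32,44),[28,40),[24,36); WM=18
i=7 t=39 v=3: → [36,48),[32,44),[28,40); WM=37; [8,20) fires=11 [12,24) fires=19 [16,28) fires=19 [20,32) fires=13 [24,36) fires=7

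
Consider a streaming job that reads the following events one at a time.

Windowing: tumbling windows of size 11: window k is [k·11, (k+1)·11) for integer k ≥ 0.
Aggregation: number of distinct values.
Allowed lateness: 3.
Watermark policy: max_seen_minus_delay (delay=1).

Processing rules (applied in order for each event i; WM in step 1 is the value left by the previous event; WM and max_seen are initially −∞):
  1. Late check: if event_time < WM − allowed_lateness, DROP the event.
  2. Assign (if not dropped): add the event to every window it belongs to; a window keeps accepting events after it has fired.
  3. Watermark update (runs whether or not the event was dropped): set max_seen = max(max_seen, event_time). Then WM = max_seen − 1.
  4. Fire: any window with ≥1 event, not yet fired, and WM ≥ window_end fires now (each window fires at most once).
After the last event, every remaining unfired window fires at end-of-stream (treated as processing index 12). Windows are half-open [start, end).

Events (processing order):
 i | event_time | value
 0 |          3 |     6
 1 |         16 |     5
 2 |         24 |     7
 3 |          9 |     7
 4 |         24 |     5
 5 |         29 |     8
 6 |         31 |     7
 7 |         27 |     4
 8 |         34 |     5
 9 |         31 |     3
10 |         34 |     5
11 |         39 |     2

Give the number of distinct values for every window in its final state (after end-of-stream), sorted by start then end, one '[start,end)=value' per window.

[0,11)=1 [11,22)=1 [22,33)=5 [33,44)=2

i=0 t=3 v=6: → [0,11); WM=2
i=1 t=16 v=5: → [11,22); WM=15; [0,11) fires=1
i=2 t=24 v=7: → [22,33); WM=23; [11,22) fires=1
i=3 t=9 v=7: DROP (t<23-3); WM=23
i=4 t=24 v=5: → [22,33); WM=23
i=5 t=29 v=8: → [22,33); WM=28
i=6 t=31 v=7: → [22,33); WM=30
i=7 t=27 v=4: → [22,33); WM=30
i=8 t=34 v=5: → [33,44); WM=33; [22,33) fires=4
i=9 t=31 v=3: → [22,33); WM=33
i=10 t=34 v=5: → [33,44); WM=33
i=11 t=39 v=2: → [33,44); WM=38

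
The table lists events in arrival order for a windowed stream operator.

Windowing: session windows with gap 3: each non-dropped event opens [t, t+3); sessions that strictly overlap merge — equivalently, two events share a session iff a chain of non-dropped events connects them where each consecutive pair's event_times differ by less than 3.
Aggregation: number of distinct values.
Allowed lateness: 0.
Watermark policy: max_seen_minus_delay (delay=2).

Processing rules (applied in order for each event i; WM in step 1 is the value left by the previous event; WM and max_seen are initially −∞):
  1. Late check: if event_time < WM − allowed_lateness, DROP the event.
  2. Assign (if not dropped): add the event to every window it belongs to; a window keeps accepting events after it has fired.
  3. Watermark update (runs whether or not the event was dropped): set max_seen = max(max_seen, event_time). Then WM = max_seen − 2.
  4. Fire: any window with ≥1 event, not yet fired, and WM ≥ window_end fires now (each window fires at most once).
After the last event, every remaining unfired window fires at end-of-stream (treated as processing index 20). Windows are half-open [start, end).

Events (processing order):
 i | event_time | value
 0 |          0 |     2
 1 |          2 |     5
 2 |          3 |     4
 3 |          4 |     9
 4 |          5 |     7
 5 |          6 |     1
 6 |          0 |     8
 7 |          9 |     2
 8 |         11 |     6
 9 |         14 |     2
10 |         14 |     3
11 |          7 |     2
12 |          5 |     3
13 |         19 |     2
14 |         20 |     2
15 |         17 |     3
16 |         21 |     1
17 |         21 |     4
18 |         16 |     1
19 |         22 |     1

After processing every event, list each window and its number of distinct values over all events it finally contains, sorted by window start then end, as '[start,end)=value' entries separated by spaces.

i=0 t=0 v=2: → [0,3); WM=-2
i=1 t=2 v=5: → [0,5); WM=0
i=2 t=3 v=4: → [0,6); WM=1
i=3 t=4 v=9: → [0,7); WM=2
i=4 t=5 v=7: → [0,8); WM=3
i=5 t=6 v=1: → [0,9); WM=4
i=6 t=0 v=8: DROP (t<4-0); WM=4
i=7 t=9 v=2: → [9,12); WM=7
i=8 t=11 v=6: → [9,14); WM=9
i=9 t=14 v=2: → [14,17); WM=12
i=10 t=14 v=3: → [14,17); WM=12
i=11 t=7 v=2: DROP (t<12-0); WM=12
i=12 t=5 v=3: DROP (t<12-0); WM=12
i=13 t=19 v=2: → [19,22); WM=17
i=14 t=20 v=2: → [19,23); WM=18
i=15 t=17 v=3: DROP (t<18-0); WM=18
i=16 t=21 v=1: → [19,24); WM=19
i=17 t=21 v=4: → [19,24); WM=19
i=18 t=16 v=1: DROP (t<19-0); WM=19
i=19 t=22 v=1: → [19,25); WM=20

[0,9)=6 [9,14)=2 [14,17)=2 [19,25)=3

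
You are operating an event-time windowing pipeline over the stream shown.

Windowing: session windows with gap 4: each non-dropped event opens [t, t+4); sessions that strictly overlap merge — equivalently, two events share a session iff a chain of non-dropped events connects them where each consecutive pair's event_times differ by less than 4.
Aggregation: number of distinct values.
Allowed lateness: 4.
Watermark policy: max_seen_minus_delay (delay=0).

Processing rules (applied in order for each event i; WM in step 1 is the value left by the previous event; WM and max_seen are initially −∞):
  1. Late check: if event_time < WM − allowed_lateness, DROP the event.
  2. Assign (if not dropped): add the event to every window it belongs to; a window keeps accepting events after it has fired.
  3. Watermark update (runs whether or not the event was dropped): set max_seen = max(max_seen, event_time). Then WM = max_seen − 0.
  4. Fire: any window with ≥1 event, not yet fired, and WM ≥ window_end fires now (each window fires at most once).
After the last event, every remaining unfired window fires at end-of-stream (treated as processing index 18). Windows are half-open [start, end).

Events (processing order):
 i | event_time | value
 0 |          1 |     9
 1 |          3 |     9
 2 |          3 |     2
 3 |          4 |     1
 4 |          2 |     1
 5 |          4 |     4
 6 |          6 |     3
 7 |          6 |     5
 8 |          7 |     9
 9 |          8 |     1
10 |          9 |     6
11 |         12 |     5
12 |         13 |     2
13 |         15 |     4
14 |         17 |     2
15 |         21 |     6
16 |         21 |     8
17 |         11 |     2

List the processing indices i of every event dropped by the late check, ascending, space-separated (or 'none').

i=0 t=1 v=9: → [1,5); WM=1
i=1 t=3 v=9: → [1,7); WM=3
i=2 t=3 v=2: → [1,7); WM=3
i=3 t=4 v=1: → [1,8); WM=4
i=4 t=2 v=1: → [1,8); WM=4
i=5 t=4 v=4: → [1,8); WM=4
i=6 t=6 v=3: → [1,10); WM=6
i=7 t=6 v=5: → [1,10); WM=6
i=8 t=7 v=9: → [1,11); WM=7
i=9 t=8 v=1: → [1,12); WM=8
i=10 t=9 v=6: → [1,13); WM=9
i=11 t=12 v=5: → [1,16); WM=12
i=12 t=13 v=2: → [1,17); WM=13
i=13 t=15 v=4: → [1,19); WM=15
i=14 t=17 v=2: → [1,21); WM=17
i=15 t=21 v=6: → [21,25); WM=21
i=16 t=21 v=8: → [21,25); WM=21
i=17 t=11 v=2: DROP (t<21-4); WM=21

17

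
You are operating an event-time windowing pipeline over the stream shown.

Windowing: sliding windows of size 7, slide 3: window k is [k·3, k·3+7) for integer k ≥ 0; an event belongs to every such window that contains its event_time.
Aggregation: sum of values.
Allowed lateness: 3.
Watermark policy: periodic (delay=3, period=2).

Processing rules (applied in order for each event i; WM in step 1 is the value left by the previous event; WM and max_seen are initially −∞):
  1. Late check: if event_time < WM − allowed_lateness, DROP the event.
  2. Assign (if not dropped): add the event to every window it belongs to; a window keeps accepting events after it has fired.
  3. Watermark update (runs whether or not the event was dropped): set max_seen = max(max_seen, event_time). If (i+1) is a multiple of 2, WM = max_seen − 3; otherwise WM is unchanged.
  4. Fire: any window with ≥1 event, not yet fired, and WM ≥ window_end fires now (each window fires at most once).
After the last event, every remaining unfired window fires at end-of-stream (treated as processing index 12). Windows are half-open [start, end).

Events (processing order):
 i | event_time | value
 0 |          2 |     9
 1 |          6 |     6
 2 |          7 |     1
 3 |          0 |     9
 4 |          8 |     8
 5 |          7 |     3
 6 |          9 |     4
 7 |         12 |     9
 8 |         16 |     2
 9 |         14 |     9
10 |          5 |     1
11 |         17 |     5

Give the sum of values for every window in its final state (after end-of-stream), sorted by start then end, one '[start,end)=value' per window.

i=0 t=2 v=9: → [0,7); WM=−∞
i=1 t=6 v=6: → [6,13),[3,10),[0,7); WM=3
i=2 t=7 v=1: → [6,13),[3,10); WM=3
i=3 t=0 v=9: → [0,7); WM=4
i=4 t=8 v=8: → [6,13),[3,10); WM=4
i=5 t=7 v=3: → [6,13),[3,10); WM=5
i=6 t=9 v=4: → [9,16),[6,13),[3,10); WM=5
i=7 t=12 v=9: → [12,19),[9,16),[6,13); WM=9; [0,7) fires=24
i=8 t=16 v=2: → [15,22),[12,19); WM=9
i=9 t=14 v=9: → [12,19),[9,16); WM=13; [3,10) fires=22 [6,13) fires=31
i=10 t=5 v=1: DROP (t<13-3); WM=13
i=11 t=17 v=5: → [15,22),[12,19); WM=14

[0,7)=24 [3,10)=22 [6,13)=31 [9,16)=22 [12,19)=25 [15,22)=7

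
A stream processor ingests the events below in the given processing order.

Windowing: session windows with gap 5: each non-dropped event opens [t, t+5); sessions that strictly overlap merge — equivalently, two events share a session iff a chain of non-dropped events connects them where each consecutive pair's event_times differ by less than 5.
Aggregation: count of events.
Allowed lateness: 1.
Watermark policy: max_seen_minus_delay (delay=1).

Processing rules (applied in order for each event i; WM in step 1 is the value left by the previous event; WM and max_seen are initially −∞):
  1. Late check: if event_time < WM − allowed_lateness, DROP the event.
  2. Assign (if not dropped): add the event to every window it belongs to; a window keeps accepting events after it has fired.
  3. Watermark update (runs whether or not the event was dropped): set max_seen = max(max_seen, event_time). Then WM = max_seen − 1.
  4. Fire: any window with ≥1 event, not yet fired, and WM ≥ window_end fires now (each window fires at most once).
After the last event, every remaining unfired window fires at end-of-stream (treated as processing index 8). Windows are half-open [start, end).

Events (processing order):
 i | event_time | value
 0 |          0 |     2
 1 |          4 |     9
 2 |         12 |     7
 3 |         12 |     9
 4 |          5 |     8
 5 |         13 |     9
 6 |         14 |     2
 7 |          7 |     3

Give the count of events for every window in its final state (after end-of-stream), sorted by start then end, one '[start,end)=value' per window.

i=0 t=0 v=2: → [0,5); WM=-1
i=1 t=4 v=9: → [0,9); WM=3
i=2 t=12 v=7: → [12,17); WM=11
i=3 t=12 v=9: → [12,17); WM=11
i=4 t=5 v=8: DROP (t<11-1); WM=11
i=5 t=13 v=9: → [12,18); WM=12
i=6 t=14 v=2: → [12,19); WM=13
i=7 t=7 v=3: DROP (t<13-1); WM=13

[0,9)=2 [12,19)=4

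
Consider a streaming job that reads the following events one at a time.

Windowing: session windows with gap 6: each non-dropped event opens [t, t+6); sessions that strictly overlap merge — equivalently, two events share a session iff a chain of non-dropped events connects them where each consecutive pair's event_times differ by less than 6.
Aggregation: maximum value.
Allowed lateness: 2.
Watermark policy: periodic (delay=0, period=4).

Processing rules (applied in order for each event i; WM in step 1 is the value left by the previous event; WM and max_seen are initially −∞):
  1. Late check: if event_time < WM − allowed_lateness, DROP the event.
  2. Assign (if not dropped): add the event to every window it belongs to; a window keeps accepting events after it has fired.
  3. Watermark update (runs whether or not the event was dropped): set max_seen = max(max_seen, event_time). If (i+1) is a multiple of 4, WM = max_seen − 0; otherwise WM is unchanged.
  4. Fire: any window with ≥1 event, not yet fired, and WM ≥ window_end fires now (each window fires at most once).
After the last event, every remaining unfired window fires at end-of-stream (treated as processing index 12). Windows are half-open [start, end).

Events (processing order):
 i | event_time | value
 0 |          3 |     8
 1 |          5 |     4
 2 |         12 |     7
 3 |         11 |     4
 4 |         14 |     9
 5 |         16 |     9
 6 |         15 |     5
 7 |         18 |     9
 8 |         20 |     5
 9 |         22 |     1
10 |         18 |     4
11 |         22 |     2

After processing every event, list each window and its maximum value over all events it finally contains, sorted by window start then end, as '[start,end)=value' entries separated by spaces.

[3,11)=8 [11,28)=9

i=0 t=3 v=8: → [3,9); WM=−∞
i=1 t=5 v=4: → [3,11); WM=−∞
i=2 t=12 v=7: → [12,18); WM=−∞
i=3 t=11 v=4: → [11,18); WM=12
i=4 t=14 v=9: → [11,20); WM=12
i=5 t=16 v=9: → [11,22); WM=12
i=6 t=15 v=5: → [11,22); WM=12
i=7 t=18 v=9: → [11,24); WM=18
i=8 t=20 v=5: → [11,26); WM=18
i=9 t=22 v=1: → [11,28); WM=18
i=10 t=18 v=4: → [11,28); WM=18
i=11 t=22 v=2: → [11,28); WM=22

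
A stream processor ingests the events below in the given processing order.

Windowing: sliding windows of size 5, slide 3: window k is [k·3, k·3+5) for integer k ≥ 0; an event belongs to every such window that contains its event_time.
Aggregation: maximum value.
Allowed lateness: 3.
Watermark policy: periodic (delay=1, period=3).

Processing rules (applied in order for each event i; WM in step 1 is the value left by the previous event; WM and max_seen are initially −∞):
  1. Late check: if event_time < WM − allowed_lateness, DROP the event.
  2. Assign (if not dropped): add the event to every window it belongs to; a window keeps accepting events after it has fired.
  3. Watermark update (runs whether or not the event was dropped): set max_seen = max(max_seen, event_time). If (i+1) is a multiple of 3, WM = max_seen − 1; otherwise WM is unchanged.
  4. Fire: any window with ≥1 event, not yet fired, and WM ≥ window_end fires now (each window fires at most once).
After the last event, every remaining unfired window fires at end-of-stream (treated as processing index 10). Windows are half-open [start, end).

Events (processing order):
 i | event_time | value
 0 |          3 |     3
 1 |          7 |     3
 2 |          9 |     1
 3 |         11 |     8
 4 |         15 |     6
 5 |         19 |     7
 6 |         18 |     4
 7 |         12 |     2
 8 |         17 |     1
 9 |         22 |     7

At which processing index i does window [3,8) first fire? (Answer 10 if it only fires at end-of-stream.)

2

i=0 t=3 v=3: → [3,8),[0,5); WM=−∞
i=1 t=7 v=3: → [6,11),[3,8); WM=−∞
i=2 t=9 v=1: → [9,14),[6,11); WM=8; [0,5) fires=3 [3,8) fires=3
i=3 t=11 v=8: → [9,14); WM=8
i=4 t=15 v=6: → [15,20),[12,17); WM=8
i=5 t=19 v=7: → [18,23),[15,20); WM=18; [6,11) fires=3 [9,14) fires=8 [12,17) fires=6
i=6 t=18 v=4: → [18,23),[15,20); WM=18
i=7 t=12 v=2: DROP (t<18-3); WM=18
i=8 t=17 v=1: → [15,20); WM=18
i=9 t=22 v=7: → [21,26),[18,23); WM=18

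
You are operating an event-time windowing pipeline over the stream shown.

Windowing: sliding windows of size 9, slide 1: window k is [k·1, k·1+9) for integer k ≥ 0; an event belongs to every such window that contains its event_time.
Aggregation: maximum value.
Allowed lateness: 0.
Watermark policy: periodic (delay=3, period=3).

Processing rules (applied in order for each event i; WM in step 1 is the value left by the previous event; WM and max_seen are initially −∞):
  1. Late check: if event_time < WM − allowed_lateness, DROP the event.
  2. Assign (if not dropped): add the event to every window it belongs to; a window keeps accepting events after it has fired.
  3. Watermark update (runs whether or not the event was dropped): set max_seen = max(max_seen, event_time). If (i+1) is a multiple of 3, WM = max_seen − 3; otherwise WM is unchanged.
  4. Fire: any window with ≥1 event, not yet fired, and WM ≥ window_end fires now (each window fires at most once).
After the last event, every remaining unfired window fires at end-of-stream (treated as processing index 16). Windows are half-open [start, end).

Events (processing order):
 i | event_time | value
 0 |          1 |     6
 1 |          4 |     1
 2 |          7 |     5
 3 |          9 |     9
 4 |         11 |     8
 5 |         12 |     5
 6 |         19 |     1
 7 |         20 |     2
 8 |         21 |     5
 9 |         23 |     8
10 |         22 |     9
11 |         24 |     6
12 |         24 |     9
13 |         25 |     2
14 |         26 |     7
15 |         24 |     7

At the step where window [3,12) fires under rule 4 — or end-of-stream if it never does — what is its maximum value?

i=0 t=1 v=6: → [1,10),[0,9); WM=−∞
i=1 t=4 v=1: → [4,13),[3,12),[2,11),[1,10),[0,9); WM=−∞
i=2 t=7 v=5: → [7,16),[6,15),[5,14),[4,13),[3,12),[2,11),[1,10),[0,9); WM=4
i=3 t=9 v=9: → [9,18),[8,17),[7,16),[6,15),[5,14),[4,13),[3,12),[2,11),[1,10); WM=4
i=4 t=11 v=8: → [11,20),[10,19),[9,18),[8,17),[7,16),[6,15),[5,14),[4,13),[3,12); WM=4
i=5 t=12 v=5: → [12,21),[11,20),[10,19),[9,18),[8,17),[7,16),[6,15),[5,14),[4,13); WM=9; [0,9) fires=6
i=6 t=19 v=1: → [19,28),[18,27),[17,26),[16,25),[15,24),[14,23),[13,22),[12,21),[11,20); WM=9
i=7 t=20 v=2: → [20,29),[19,28),[18,27),[17,26),[16,25),[15,24),[14,23),[13,22),[12,21); WM=9
i=8 t=21 v=5: → [21,30),[20,29),[19,28),[18,27),[17,26),[16,25),[15,24),[14,23),[13,22); WM=18; [1,10) fires=9 [2,11) fires=9 [3,12) fires=9 [4,13) fires=9 [5,14) fires=9 [6,15) fires=9 [7,16) fires=9 [8,17) fires=9 [9,18) fires=9
i=9 t=23 v=8: → [23,32),[22,31),[21,30),[20,29),[19,28),[18,27),[17,26),[16,25),[15,24); WM=18
i=10 t=22 v=9: → [22,31),[21,30),[20,29),[19,28),[18,27),[17,26),[16,25),[15,24),[14,23); WM=18
i=11 t=24 v=6: → [24,33),[23,32),[22,31),[21,30),[20,29),[19,28),[18,27),[17,26),[16,25); WM=21; [10,19) fires=8 [11,20) fires=8 [12,21) fires=5
i=12 t=24 v=9: → [24,33),[23,32),[22,31),[21,30),[20,29),[19,28),[18,27),[17,26),[16,25); WM=21
i=13 t=25 v=2: → [25,34),[24,33),[23,32),[22,31),[21,30),[20,29),[19,28),[18,27),[17,26); WM=21
i=14 t=26 v=7: → [26,35),[25,34),[24,33),[23,32),[22,31),[21,30),[20,29),[19,28),[18,27); WM=23; [13,22) fires=5 [14,23) fires=9
i=15 t=24 v=7: → [24,33),[23,32),[22,31),[21,30),[20,29),[19,28),[18,27),[17,26),[16,25); WM=23

9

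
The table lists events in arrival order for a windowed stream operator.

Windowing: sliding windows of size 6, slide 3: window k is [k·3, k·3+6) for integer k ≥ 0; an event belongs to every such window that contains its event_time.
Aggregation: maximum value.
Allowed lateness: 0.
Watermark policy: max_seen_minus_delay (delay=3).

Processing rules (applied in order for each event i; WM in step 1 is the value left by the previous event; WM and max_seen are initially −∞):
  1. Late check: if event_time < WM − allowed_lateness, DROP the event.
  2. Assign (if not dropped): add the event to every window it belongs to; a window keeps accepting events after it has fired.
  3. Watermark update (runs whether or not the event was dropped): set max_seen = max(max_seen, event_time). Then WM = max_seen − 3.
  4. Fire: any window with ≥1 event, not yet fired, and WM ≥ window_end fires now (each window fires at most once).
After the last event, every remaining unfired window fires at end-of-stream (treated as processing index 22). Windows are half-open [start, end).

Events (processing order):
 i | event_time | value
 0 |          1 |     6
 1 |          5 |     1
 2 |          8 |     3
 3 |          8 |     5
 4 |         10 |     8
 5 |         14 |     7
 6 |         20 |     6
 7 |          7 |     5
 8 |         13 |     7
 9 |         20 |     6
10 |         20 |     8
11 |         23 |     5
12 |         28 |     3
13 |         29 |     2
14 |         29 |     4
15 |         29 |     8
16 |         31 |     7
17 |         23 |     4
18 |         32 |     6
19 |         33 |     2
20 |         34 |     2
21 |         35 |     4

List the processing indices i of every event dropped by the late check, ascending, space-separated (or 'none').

7 8 17

i=0 t=1 v=6: → [0,6); WM=-2
i=1 t=5 v=1: → [3,9),[0,6); WM=2
i=2 t=8 v=3: → [6,12),[3,9); WM=5
i=3 t=8 v=5: → [6,12),[3,9); WM=5
i=4 t=10 v=8: → [9,15),[6,12); WM=7; [0,6) fires=6
i=5 t=14 v=7: → [12,18),[9,15); WM=11; [3,9) fires=5
i=6 t=20 v=6: → [18,24),[15,21); WM=17; [6,12) fires=8 [9,15) fires=8
i=7 t=7 v=5: DROP (t<17-0); WM=17
i=8 t=13 v=7: DROP (t<17-0); WM=17
i=9 t=20 v=6: → [18,24),[15,21); WM=17
i=10 t=20 v=8: → [18,24),[15,21); WM=17
i=11 t=23 v=5: → [21,27),[18,24); WM=20; [12,18) fires=7
i=12 t=28 v=3: → [27,33),[24,30); WM=25; [15,21) fires=8 [18,24) fires=8
i=13 t=29 v=2: → [27,33),[24,30); WM=26
i=14 t=29 v=4: → [27,33),[24,30); WM=26
i=15 t=29 v=8: → [27,33),[24,30); WM=26
i=16 t=31 v=7: → [30,36),[27,33); WM=28; [21,27) fires=5
i=17 t=23 v=4: DROP (t<28-0); WM=28
i=18 t=32 v=6: → [30,36),[27,33); WM=29
i=19 t=33 v=2: → [33,39),[30,36); WM=30; [24,30) fires=8
i=20 t=34 v=2: → [33,39),[30,36); WM=31
i=21 t=35 v=4: → [33,39),[30,36); WM=32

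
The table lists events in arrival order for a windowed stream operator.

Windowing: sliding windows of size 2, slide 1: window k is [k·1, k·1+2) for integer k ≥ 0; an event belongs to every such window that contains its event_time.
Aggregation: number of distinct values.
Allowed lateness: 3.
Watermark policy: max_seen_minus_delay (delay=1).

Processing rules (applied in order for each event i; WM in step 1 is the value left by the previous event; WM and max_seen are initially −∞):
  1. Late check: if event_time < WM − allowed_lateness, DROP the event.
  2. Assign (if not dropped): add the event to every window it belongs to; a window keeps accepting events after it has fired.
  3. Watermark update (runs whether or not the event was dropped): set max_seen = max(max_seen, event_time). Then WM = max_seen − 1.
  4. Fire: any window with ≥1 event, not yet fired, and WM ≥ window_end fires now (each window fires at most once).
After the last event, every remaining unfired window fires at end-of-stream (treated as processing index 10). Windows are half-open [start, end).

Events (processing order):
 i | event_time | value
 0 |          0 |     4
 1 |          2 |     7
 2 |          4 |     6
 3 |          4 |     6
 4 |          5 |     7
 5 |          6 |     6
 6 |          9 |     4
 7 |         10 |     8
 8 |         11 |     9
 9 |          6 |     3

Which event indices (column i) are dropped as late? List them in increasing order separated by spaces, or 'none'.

i=0 t=0 v=4: → [0,2); WM=-1
i=1 t=2 v=7: → [2,4),[1,3); WM=1
i=2 t=4 v=6: → [4,6),[3,5); WM=3; [0,2) fires=1 [1,3) fires=1
i=3 t=4 v=6: → [4,6),[3,5); WM=3
i=4 t=5 v=7: → [5,7),[4,6); WM=4; [2,4) fires=1
i=5 t=6 v=6: → [6,8),[5,7); WM=5; [3,5) fires=1
i=6 t=9 v=4: → [9,11),[8,10); WM=8; [4,6) fires=2 [5,7) fires=2 [6,8) fires=1
i=7 t=10 v=8: → [10,12),[9,11); WM=9
i=8 t=11 v=9: → [11,13),[10,12); WM=10; [8,10) fires=1
i=9 t=6 v=3: DROP (t<10-3); WM=10

9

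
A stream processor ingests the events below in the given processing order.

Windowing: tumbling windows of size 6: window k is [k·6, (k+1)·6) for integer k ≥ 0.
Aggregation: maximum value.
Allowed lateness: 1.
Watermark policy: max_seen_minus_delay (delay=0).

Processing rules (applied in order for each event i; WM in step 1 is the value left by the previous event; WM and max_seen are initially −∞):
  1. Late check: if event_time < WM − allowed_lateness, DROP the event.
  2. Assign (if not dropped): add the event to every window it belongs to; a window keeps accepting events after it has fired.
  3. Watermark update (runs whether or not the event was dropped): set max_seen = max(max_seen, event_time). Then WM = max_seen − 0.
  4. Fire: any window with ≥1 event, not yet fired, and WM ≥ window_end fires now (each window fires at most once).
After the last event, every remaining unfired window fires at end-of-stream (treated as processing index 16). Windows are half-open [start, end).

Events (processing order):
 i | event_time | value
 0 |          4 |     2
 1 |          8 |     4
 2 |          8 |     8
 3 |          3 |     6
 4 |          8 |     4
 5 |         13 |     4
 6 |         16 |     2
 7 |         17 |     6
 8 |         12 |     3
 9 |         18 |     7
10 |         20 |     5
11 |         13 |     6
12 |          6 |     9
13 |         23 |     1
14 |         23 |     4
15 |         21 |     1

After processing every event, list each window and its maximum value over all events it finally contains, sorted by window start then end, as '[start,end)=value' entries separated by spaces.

[0,6)=2 [6,12)=8 [12,18)=6 [18,24)=7

i=0 t=4 v=2: → [0,6); WM=4
i=1 t=8 v=4: → [6,12); WM=8; [0,6) fires=2
i=2 t=8 v=8: → [6,12); WM=8
i=3 t=3 v=6: DROP (t<8-1); WM=8
i=4 t=8 v=4: → [6,12); WM=8
i=5 t=13 v=4: → [12,18); WM=13; [6,12) fires=8
i=6 t=16 v=2: → [12,18); WM=16
i=7 t=17 v=6: → [12,18); WM=17
i=8 t=12 v=3: DROP (t<17-1); WM=17
i=9 t=18 v=7: → [18,24); WM=18; [12,18) fires=6
i=10 t=20 v=5: → [18,24); WM=20
i=11 t=13 v=6: DROP (t<20-1); WM=20
i=12 t=6 v=9: DROP (t<20-1); WM=20
i=13 t=23 v=1: → [18,24); WM=23
i=14 t=23 v=4: → [18,24); WM=23
i=15 t=21 v=1: DROP (t<23-1); WM=23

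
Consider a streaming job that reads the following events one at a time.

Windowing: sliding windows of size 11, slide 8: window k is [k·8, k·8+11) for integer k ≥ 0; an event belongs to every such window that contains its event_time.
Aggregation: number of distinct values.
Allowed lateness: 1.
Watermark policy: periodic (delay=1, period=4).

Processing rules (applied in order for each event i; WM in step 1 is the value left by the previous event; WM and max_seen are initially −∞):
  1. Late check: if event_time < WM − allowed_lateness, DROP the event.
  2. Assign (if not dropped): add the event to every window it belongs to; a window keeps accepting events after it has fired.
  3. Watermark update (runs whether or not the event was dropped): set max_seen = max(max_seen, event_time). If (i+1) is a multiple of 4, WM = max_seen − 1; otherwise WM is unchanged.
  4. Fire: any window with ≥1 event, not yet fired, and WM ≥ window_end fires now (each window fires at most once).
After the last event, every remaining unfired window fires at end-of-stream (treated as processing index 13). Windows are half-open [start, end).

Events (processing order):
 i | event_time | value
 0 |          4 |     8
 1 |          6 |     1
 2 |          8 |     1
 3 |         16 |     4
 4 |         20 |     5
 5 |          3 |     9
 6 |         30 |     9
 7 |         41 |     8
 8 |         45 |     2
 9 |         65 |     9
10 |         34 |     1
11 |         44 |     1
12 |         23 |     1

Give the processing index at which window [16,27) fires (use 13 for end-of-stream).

7

i=0 t=4 v=8: → [0,11); WM=−∞
i=1 t=6 v=1: → [0,11); WM=−∞
i=2 t=8 v=1: → [8,19),[0,11); WM=−∞
i=3 t=16 v=4: → [16,27),[8,19); WM=15; [0,11) fires=2
i=4 t=20 v=5: → [16,27); WM=15
i=5 t=3 v=9: DROP (t<15-1); WM=15
i=6 t=30 v=9: → [24,35); WM=15
i=7 t=41 v=8: → [40,51),[32,43); WM=40; [8,19) fires=2 [16,27) fires=2 [24,35) fires=1
i=8 t=45 v=2: → [40,51); WM=40
i=9 t=65 v=9: → [64,75),[56,67); WM=40
i=10 t=34 v=1: DROP (t<40-1); WM=40
i=11 t=44 v=1: → [40,51); WM=64; [32,43) fires=1 [40,51) fires=3
i=12 t=23 v=1: DROP (t<64-1); WM=64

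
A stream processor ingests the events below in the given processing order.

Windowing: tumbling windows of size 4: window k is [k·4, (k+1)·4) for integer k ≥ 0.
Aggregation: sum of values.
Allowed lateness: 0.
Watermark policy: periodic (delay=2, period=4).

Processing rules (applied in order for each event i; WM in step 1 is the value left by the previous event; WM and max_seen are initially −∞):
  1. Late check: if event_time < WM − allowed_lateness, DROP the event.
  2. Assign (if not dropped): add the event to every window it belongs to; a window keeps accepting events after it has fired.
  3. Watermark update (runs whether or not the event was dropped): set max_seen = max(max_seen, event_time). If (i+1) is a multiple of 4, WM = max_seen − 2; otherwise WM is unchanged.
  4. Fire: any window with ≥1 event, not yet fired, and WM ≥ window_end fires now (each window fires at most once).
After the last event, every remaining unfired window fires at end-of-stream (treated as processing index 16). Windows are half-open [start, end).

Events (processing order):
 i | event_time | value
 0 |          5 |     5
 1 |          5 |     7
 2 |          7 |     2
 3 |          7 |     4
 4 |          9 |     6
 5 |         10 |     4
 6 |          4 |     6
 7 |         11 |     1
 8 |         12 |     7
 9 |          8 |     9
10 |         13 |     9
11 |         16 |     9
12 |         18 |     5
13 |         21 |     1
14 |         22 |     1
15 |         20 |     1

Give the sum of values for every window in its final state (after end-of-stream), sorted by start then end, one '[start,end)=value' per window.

i=0 t=5 v=5: → [4,8); WM=−∞
i=1 t=5 v=7: → [4,8); WM=−∞
i=2 t=7 v=2: → [4,8); WM=−∞
i=3 t=7 v=4: → [4,8); WM=5
i=4 t=9 v=6: → [8,12); WM=5
i=5 t=10 v=4: → [8,12); WM=5
i=6 t=4 v=6: DROP (t<5-0); WM=5
i=7 t=11 v=1: → [8,12); WM=9; [4,8) fires=18
i=8 t=12 v=7: → [12,16); WM=9
i=9 t=8 v=9: DROP (t<9-0); WM=9
i=10 t=13 v=9: → [12,16); WM=9
i=11 t=16 v=9: → [16,20); WM=14; [8,12) fires=11
i=12 t=18 v=5: → [16,20); WM=14
i=13 t=21 v=1: → [20,24); WM=14
i=14 t=22 v=1: → [20,24); WM=14
i=15 t=20 v=1: → [20,24); WM=20; [12,16) fires=16 [16,20) fires=14

[4,8)=18 [8,12)=11 [12,16)=16 [16,20)=14 [20,24)=3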